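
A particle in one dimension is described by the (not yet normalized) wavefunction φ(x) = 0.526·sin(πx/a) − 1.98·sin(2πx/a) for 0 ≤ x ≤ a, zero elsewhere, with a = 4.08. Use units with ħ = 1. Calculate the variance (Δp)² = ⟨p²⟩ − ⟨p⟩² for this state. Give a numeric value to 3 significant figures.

Compute ⟨p⟩ and ⟨p²⟩ separately; (Δp)² = ⟨p²⟩ − ⟨p⟩².
d²/dx² sin(jπx/a) = −(jπ/a)²·sin(jπx/a); on 0 ≤ x ≤ a, ∫sin²(jπx/a) dx = a/2 and ∫sin(jπx/a)·sin(lπx/a) dx = 0 for j ≠ l, so only diagonal terms survive in ∫|φ|² and ∫φ·φ″; ∫φ·φ′ dx = [φ²/2] between the walls = 0.
Normalization: ∫|φ|² dx = 8.5620.
⟨p⟩ = 0.0000 and ⟨p²⟩ = 2.2543.
(Δp)² = 2.2543 − (0.0000)² = 2.2543.

2.25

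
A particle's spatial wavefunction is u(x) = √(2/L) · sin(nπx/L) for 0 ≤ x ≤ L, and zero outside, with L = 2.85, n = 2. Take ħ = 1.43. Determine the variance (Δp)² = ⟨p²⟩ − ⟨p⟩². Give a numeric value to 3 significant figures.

9.94

Compute ⟨p⟩ and ⟨p²⟩ separately; (Δp)² = ⟨p²⟩ − ⟨p⟩².
d/dx sin(nπx/L) = (nπ/L)·cos(nπx/L) and d²/dx² sin(nπx/L) = −(nπ/L)²·sin(nπx/L); on 0 ≤ x ≤ L, ∫sin²(nπx/L) dx = L/2 and ∫sin(nπx/L)·cos(nπx/L) dx = 0.
⟨p⟩ = 0.0000 and ⟨p²⟩ = 9.9390.
(Δp)² = 9.9390 − (0.0000)² = 9.9390.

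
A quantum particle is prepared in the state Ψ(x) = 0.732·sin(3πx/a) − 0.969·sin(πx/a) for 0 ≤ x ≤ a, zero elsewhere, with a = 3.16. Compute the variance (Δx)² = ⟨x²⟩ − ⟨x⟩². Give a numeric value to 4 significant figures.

0.1247

Compute ⟨x⟩ and ⟨x²⟩ separately, then (Δx)² = ⟨x²⟩ − ⟨x⟩².
On 0 ≤ x ≤ a (j ≠ l): ∫sin²(jπx/a) dx = a/2, ∫sin(jπx/a)·sin(lπx/a) dx = 0; diagonal moments ∫x·sin²(jπx/a) dx = a²/4, ∫x²·sin²(jπx/a) dx = a³·(1/6 − 1/(4j²π²)); cross terms ∫x·sin(jπx/a)·sin(lπx/a) dx = 0 for j + l even and −4jla²/(π²(j² − l²)²) for j + l odd, ∫x²·sin(jπx/a)·sin(lπx/a) dx = (−1)^(j+l)·4jla³/(π²(j² − l²)²); higher powers the same way via product-to-sum and parts.
Normalization: ∫|Ψ|² dx = 2.3302.
⟨x⟩ = 1.5800 and ⟨x²⟩ = 2.6211.
(Δx)² = 2.6211 − (1.5800)² = 0.12467.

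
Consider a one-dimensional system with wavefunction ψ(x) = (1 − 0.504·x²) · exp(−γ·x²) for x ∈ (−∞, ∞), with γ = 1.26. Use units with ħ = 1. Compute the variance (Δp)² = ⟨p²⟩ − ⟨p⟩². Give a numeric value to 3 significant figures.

1.93

Compute ⟨p⟩ and ⟨p²⟩ separately; (Δp)² = ⟨p²⟩ − ⟨p⟩².
Expand each integrand as polynomial × e^(−2γx²) and use ∫x^(2j)·e^(−2γx²) dx = (2j−1)!!/(4γ)^j · √(π/(2γ)), odd powers → 0; here √(π/(2γ)) = 1.1165. Differentiate with the product rule, d/dx e^(−γx²) = −2γx·e^(−γx²).
Normalization: ∫|ψ|² dx = 0.92673.
⟨p⟩ = 0.0000 and ⟨p²⟩ = 1.9280.
(Δp)² = 1.9280 − (0.0000)² = 1.9280.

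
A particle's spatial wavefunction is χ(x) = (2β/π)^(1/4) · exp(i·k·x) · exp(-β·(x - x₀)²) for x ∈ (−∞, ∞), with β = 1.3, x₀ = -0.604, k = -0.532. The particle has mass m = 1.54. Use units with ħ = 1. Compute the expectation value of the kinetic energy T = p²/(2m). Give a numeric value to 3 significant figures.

T = −(ħ²/2m) d²/dx², so ⟨T⟩ = −(ħ²/2m) ∫ χ*·χ'' dx; with m = 1.54.
Gaussian moments (u = x − x₀): ∫u^(2j)·e^(−2βu²) du = (2j−1)!!/(4β)^j · √(π/(2β)), odd powers integrate to 0; here √(π/(2β)) = 1.0992. Derivatives: χ′ = (ik − 2βu)·χ, χ″ = ((ik − 2βu)² − 2β)·χ; the odd-in-u pieces drop out.
⟨T⟩ = 0.51397.

0.514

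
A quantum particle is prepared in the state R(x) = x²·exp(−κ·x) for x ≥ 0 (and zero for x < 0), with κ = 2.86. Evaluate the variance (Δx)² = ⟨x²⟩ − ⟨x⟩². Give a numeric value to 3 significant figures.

Compute ⟨x⟩ and ⟨x²⟩ separately, then (Δx)² = ⟨x²⟩ − ⟨x⟩².
Every integrand reduces to terms xʲ·e^(−2κx) on [0, ∞); use ∫₀^∞ xʲ·e^(−2κx) dx = j!/(2κ)^(j+1).
Normalization: ∫|R|² dx = 0.0039195.
⟨x⟩ = 0.87413 and ⟨x²⟩ = 0.91692.
(Δx)² = 0.91692 − (0.87413)² = 0.15282.

0.153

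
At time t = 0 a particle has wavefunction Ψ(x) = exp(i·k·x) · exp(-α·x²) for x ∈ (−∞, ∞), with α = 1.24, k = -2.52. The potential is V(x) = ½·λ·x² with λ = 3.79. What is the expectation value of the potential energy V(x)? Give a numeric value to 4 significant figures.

⟨V⟩ = ∫ V(x)·|Ψ|² dx / ∫|Ψ|² dx.
Gaussian moments: ∫x^(2j)·e^(−2αx²) dx = (2j−1)!!/(4α)^j · √(π/(2α)), odd powers integrate to 0; here √(π/(2α)) = 1.1255.
State is unnormalized: ∫|Ψ|² dx = 1.1255, and ∫Ψ*·V(x)·Ψ dx = 0.43001, so ⟨V⟩ = 0.43001 / 1.1255.
⟨V⟩ = 0.38206.

0.3821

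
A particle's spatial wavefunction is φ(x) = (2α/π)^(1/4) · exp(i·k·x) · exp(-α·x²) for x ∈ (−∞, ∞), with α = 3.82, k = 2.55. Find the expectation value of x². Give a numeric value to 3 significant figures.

⟨x²⟩ = ∫ x²·|φ|² dx (integrals over the domain).
Gaussian moments: ∫x^(2j)·e^(−2αx²) dx = (2j−1)!!/(4α)^j · √(π/(2α)), odd powers integrate to 0; here √(π/(2α)) = 0.64125.
⟨x²⟩ = 0.065445.

0.0654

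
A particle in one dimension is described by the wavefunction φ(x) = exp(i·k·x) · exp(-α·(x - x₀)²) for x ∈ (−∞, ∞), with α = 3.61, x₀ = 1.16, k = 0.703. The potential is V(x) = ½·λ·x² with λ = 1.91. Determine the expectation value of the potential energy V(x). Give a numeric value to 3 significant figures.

1.35

⟨V⟩ = ∫ V(x)·|φ|² dx / ∫|φ|² dx.
Gaussian moments (u = x − x₀): ∫u^(2j)·e^(−2αu²) du = (2j−1)!!/(4α)^j · √(π/(2α)), odd powers integrate to 0; here √(π/(2α)) = 0.65964.
State is unnormalized: ∫|φ|² dx = 0.65964, and ∫φ*·V(x)·φ dx = 0.89129, so ⟨V⟩ = 0.89129 / 0.65964.
⟨V⟩ = 1.3512.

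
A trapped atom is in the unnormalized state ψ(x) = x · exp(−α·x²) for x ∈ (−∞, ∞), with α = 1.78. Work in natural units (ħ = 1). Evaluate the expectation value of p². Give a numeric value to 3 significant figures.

5.34

p² ψ = −ħ² d²ψ/dx²; ⟨p²⟩ = −ħ² ∫ ψ*·ψ'' dx / ∫|ψ|² dx.
Expand each integrand as polynomial × e^(−2αx²) and use ∫x^(2j)·e^(−2αx²) dx = (2j−1)!!/(4α)^j · √(π/(2α)), odd powers → 0; here √(π/(2α)) = 0.93940. Differentiate with the product rule, d/dx e^(−αx²) = −2αx·e^(−αx²).
State is unnormalized: ∫|ψ|² dx = 0.13194, and ∫ψ*·(−ħ² ψ'') dx = 0.70455, so ⟨p²⟩ = 0.70455 / 0.13194.
⟨p²⟩ = 5.3400.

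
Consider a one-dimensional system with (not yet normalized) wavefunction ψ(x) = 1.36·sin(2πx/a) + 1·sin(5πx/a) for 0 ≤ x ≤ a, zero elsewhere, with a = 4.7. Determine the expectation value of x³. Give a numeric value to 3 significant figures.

⟨x³⟩ = ∫ x³·|ψ|² dx / ∫|ψ|² dx (integrals over the domain).
On 0 ≤ x ≤ a (j ≠ l): ∫sin²(jπx/a) dx = a/2, ∫sin(jπx/a)·sin(lπx/a) dx = 0; diagonal moments ∫x·sin²(jπx/a) dx = a²/4, ∫x²·sin²(jπx/a) dx = a³·(1/6 − 1/(4j²π²)); cross terms ∫x·sin(jπx/a)·sin(lπx/a) dx = 0 for j + l even and −4jla²/(π²(j² − l²)²) for j + l odd, ∫x²·sin(jπx/a)·sin(lπx/a) dx = (−1)^(j+l)·4jla³/(π²(j² − l²)²); higher powers the same way via product-to-sum and parts.
State is unnormalized: ∫|ψ|² dx = 6.6966, and ∫ψ*·x³·ψ dx = 147.18, so ⟨x³⟩ = 147.18 / 6.6966.
⟨x³⟩ = 21.978.

22.0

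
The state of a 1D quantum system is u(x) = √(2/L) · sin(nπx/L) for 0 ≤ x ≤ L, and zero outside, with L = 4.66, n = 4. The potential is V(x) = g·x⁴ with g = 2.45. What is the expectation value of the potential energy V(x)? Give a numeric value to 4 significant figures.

⟨V⟩ = ∫ V(x)·|u|² dx.
With sin²θ = (1 − cos2θ)/2 on 0 ≤ x ≤ L: ∫sin²(nπx/L) dx = L/2, ∫x·sin²(nπx/L) dx = L²/4, ∫x²·sin²(nπx/L) dx = L³·(1/6 − 1/(4n²π²)); higher powers xᵏ the same way, integrating xᵏ·cos(2nπx/L) by parts.
⟨V⟩ = 223.82.

223.8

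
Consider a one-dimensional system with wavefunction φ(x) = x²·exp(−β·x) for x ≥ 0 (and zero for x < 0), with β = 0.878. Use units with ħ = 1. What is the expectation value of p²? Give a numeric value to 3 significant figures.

p² φ = −ħ² d²φ/dx²; ⟨p²⟩ = −ħ² ∫ φ*·φ'' dx / ∫|φ|² dx.
Differentiate x²·exp(−β·x) with the product rule; every integrand then reduces to terms xʲ·e^(−2βx) on [0, ∞), with ∫₀^∞ xʲ·e^(−2βx) dx = j!/(2β)^(j+1).
State is unnormalized: ∫|φ|² dx = 1.4374, and ∫φ*·(−ħ² φ'') dx = 0.36937, so ⟨p²⟩ = 0.36937 / 1.4374.
⟨p²⟩ = 0.25696.

0.257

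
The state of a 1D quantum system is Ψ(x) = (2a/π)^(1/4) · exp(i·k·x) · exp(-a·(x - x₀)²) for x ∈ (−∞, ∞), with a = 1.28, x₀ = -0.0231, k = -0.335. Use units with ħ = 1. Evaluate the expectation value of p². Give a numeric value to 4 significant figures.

1.392

p² Ψ = −ħ² d²Ψ/dx²; ⟨p²⟩ = −ħ² ∫ Ψ*·Ψ'' dx.
Gaussian moments (u = x − x₀): ∫u^(2j)·e^(−2au²) du = (2j−1)!!/(4a)^j · √(π/(2a)), odd powers integrate to 0; here √(π/(2a)) = 1.1078. Derivatives: Ψ′ = (ik − 2au)·Ψ, Ψ″ = ((ik − 2au)² − 2a)·Ψ; the odd-in-u pieces drop out.
⟨p²⟩ = 1.3922.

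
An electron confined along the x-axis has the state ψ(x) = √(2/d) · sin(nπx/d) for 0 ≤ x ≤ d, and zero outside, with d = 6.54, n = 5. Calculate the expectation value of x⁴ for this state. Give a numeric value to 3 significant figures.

359.

⟨x⁴⟩ = ∫ x⁴·|ψ|² dx (integrals over the domain).
With sin²θ = (1 − cos2θ)/2 on 0 ≤ x ≤ d: ∫sin²(nπx/d) dx = d/2, ∫x·sin²(nπx/d) dx = d²/4, ∫x²·sin²(nπx/d) dx = d³·(1/6 − 1/(4n²π²)); higher powers xᵏ the same way, integrating xᵏ·cos(2nπx/d) by parts.
⟨x⁴⟩ = 358.51.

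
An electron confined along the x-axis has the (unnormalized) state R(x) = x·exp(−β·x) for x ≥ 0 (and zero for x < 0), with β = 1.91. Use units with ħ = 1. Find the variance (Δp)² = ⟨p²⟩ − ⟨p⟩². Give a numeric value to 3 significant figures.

3.65

Compute ⟨p⟩ and ⟨p²⟩ separately; (Δp)² = ⟨p²⟩ − ⟨p⟩².
Differentiate x·exp(−β·x) with the product rule; every integrand then reduces to terms xʲ·e^(−2βx) on [0, ∞), with ∫₀^∞ xʲ·e^(−2βx) dx = j!/(2β)^(j+1).
Normalization: ∫|R|² dx = 0.035879.
⟨p⟩ = 0.0000 and ⟨p²⟩ = 3.6481.
(Δp)² = 3.6481 − (0.0000)² = 3.6481.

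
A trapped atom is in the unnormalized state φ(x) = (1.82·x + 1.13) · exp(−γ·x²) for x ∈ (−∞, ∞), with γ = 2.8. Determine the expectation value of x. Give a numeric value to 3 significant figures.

0.234

⟨x⟩ = ∫ x·|φ|² dx / ∫|φ|² dx (integrals over the domain).
Expand each integrand as polynomial × e^(−2γx²) and use ∫x^(2j)·e^(−2γx²) dx = (2j−1)!!/(4γ)^j · √(π/(2γ)), odd powers → 0; here √(π/(2γ)) = 0.74900.
State is unnormalized: ∫|φ|² dx = 1.1779, and ∫φ*·x·φ dx = 0.27507, so ⟨x⟩ = 0.27507 / 1.1779.
⟨x⟩ = 0.23352.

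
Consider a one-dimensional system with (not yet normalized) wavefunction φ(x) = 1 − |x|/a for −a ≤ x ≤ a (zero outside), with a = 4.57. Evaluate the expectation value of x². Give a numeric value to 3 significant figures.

⟨x²⟩ = ∫ x²·|φ|² dx / ∫|φ|² dx (integrals over the domain).
φ is even, so ∫ over [−a, a] = 2∫₀ᵃ with φ = 1 − x/a there: ∫₀ᵃ (1 − x/a)² dx = a/3, ∫₀ᵃ x²(1 − x/a)² dx = a³/30, ∫₀ᵃ x⁴(1 − x/a)² dx = a⁵/105.
State is unnormalized: ∫|φ|² dx = 3.0467, and ∫φ*·x²·φ dx = 6.3629, so ⟨x²⟩ = 6.3629 / 3.0467.
⟨x²⟩ = 2.0885.

2.09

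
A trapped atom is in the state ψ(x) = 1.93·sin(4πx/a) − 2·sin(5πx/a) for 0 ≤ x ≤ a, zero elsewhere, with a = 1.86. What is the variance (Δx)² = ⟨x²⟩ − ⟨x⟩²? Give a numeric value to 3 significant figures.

Compute ⟨x⟩ and ⟨x²⟩ separately, then (Δx)² = ⟨x²⟩ − ⟨x⟩².
On 0 ≤ x ≤ a (j ≠ l): ∫sin²(jπx/a) dx = a/2, ∫sin(jπx/a)·sin(lπx/a) dx = 0; diagonal moments ∫x·sin²(jπx/a) dx = a²/4, ∫x²·sin²(jπx/a) dx = a³·(1/6 − 1/(4j²π²)); cross terms ∫x·sin(jπx/a)·sin(lπx/a) dx = 0 for j + l even and −4jla²/(π²(j² − l²)²) for j + l odd, ∫x²·sin(jπx/a)·sin(lπx/a) dx = (−1)^(j+l)·4jla³/(π²(j² − l²)²); higher powers the same way via product-to-sum and parts.
Normalization: ∫|ψ|² dx = 7.1842.
⟨x⟩ = 1.3020 and ⟨x²⟩ = 1.8363.
(Δx)² = 1.8363 − (1.3020)² = 0.14098.

0.141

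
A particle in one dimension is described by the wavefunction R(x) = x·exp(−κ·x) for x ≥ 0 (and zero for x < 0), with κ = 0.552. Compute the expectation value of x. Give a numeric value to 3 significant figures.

2.72

⟨x⟩ = ∫ x·|R|² dx / ∫|R|² dx (integrals over the domain).
Every integrand reduces to terms xʲ·e^(−2κx) on [0, ∞); use ∫₀^∞ xʲ·e^(−2κx) dx = j!/(2κ)^(j+1).
State is unnormalized: ∫|R|² dx = 1.4864, and ∫R*·x·R dx = 4.0390, so ⟨x⟩ = 4.0390 / 1.4864.
⟨x⟩ = 2.7174.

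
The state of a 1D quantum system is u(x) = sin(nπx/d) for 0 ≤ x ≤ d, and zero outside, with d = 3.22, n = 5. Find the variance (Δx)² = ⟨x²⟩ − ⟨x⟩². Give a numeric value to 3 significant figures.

Compute ⟨x⟩ and ⟨x²⟩ separately, then (Δx)² = ⟨x²⟩ − ⟨x⟩².
With sin²θ = (1 − cos2θ)/2 on 0 ≤ x ≤ d: ∫sin²(nπx/d) dx = d/2, ∫x·sin²(nπx/d) dx = d²/4, ∫x²·sin²(nπx/d) dx = d³·(1/6 − 1/(4n²π²)); higher powers xᵏ the same way, integrating xᵏ·cos(2nπx/d) by parts.
Normalization: ∫|u|² dx = 1.6100.
⟨x⟩ = 1.6100 and ⟨x²⟩ = 3.4351.
(Δx)² = 3.4351 − (1.6100)² = 0.84302.

0.843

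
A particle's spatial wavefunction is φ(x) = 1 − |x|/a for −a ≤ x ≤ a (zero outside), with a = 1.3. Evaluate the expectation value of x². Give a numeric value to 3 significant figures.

⟨x²⟩ = ∫ x²·|φ|² dx / ∫|φ|² dx (integrals over the domain).
φ is even, so ∫ over [−a, a] = 2∫₀ᵃ with φ = 1 − x/a there: ∫₀ᵃ (1 − x/a)² dx = a/3, ∫₀ᵃ x²(1 − x/a)² dx = a³/30, ∫₀ᵃ x⁴(1 − x/a)² dx = a⁵/105.
State is unnormalized: ∫|φ|² dx = 0.86667, and ∫φ*·x²·φ dx = 0.14647, so ⟨x²⟩ = 0.14647 / 0.86667.
⟨x²⟩ = 0.16900.

0.169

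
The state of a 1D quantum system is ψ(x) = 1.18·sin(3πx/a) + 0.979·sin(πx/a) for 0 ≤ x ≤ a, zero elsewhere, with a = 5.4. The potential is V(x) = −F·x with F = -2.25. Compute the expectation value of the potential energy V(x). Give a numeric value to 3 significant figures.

⟨V⟩ = ∫ V(x)·|ψ|² dx / ∫|ψ|² dx.
On 0 ≤ x ≤ a (j ≠ l): ∫sin²(jπx/a) dx = a/2, ∫sin(jπx/a)·sin(lπx/a) dx = 0; diagonal moments ∫x·sin²(jπx/a) dx = a²/4, ∫x²·sin²(jπx/a) dx = a³·(1/6 − 1/(4j²π²)); cross terms ∫x·sin(jπx/a)·sin(lπx/a) dx = 0 for j + l even and −4jla²/(π²(j² − l²)²) for j + l odd, ∫x²·sin(jπx/a)·sin(lπx/a) dx = (−1)^(j+l)·4jla³/(π²(j² − l²)²); higher powers the same way via product-to-sum and parts.
State is unnormalized: ∫|ψ|² dx = 6.3473, and ∫ψ*·V(x)·ψ dx = 38.560, so ⟨V⟩ = 38.560 / 6.3473.
⟨V⟩ = 6.0750.

6.08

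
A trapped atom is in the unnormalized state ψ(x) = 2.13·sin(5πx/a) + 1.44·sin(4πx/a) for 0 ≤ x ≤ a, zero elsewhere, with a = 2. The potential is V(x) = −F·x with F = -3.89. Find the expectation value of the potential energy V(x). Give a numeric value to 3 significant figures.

2.45

⟨V⟩ = ∫ V(x)·|ψ|² dx / ∫|ψ|² dx.
On 0 ≤ x ≤ a (j ≠ l): ∫sin²(jπx/a) dx = a/2, ∫sin(jπx/a)·sin(lπx/a) dx = 0; diagonal moments ∫x·sin²(jπx/a) dx = a²/4, ∫x²·sin²(jπx/a) dx = a³·(1/6 − 1/(4j²π²)); cross terms ∫x·sin(jπx/a)·sin(lπx/a) dx = 0 for j + l even and −4jla²/(π²(j² − l²)²) for j + l odd, ∫x²·sin(jπx/a)·sin(lπx/a) dx = (−1)^(j+l)·4jla³/(π²(j² − l²)²); higher powers the same way via product-to-sum and parts.
State is unnormalized: ∫|ψ|² dx = 6.6105, and ∫ψ*·V(x)·ψ dx = 16.163, so ⟨V⟩ = 16.163 / 6.6105.
⟨V⟩ = 2.4451.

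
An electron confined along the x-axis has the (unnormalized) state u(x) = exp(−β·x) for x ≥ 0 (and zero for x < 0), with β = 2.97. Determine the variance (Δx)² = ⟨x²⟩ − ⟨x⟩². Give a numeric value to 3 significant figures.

Compute ⟨x⟩ and ⟨x²⟩ separately, then (Δx)² = ⟨x²⟩ − ⟨x⟩².
Every integrand reduces to terms xʲ·e^(−2βx) on [0, ∞); use ∫₀^∞ xʲ·e^(−2βx) dx = j!/(2β)^(j+1).
Normalization: ∫|u|² dx = 0.16835.
⟨x⟩ = 0.16835 and ⟨x²⟩ = 0.056684.
(Δx)² = 0.056684 − (0.16835)² = 0.028342.

0.0283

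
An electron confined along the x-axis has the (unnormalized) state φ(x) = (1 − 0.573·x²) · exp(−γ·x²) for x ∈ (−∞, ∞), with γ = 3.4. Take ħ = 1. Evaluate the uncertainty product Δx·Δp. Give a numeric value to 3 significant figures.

Δx = √(⟨x²⟩−⟨x⟩²), Δp = √(⟨p²⟩−⟨p⟩²).
Expand each integrand as polynomial × e^(−2γx²) and use ∫x^(2j)·e^(−2γx²) dx = (2j−1)!!/(4γ)^j · √(π/(2γ)), odd powers → 0; here √(π/(2γ)) = 0.67971. Differentiate with the product rule, d/dx e^(−γx²) = −2γx·e^(−γx²).
Normalization: ∫|φ|² dx = 0.62605.
⟨x⟩ = 0.0000, ⟨x²⟩ = 0.061776 ⇒ Δx = 0.24855.
⟨p⟩ = 0.0000, ⟨p²⟩ = 4.0483 ⇒ Δp = 2.0120.
Δx·Δp = 0.50009.

0.500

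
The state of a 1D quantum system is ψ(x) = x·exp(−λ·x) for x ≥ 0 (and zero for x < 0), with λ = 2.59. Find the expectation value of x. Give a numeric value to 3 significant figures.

0.579

⟨x⟩ = ∫ x·|ψ|² dx / ∫|ψ|² dx (integrals over the domain).
Every integrand reduces to terms xʲ·e^(−2λx) on [0, ∞); use ∫₀^∞ xʲ·e^(−2λx) dx = j!/(2λ)^(j+1).
State is unnormalized: ∫|ψ|² dx = 0.014389, and ∫ψ*·x·ψ dx = 0.0083336, so ⟨x⟩ = 0.0083336 / 0.014389.
⟨x⟩ = 0.57915.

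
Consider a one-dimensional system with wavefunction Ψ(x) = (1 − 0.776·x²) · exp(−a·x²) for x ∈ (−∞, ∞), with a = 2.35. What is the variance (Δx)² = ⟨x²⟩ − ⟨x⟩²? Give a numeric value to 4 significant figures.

Compute ⟨x⟩ and ⟨x²⟩ separately, then (Δx)² = ⟨x²⟩ − ⟨x⟩².
Expand each integrand as polynomial × e^(−2ax²) and use ∫x^(2j)·e^(−2ax²) dx = (2j−1)!!/(4a)^j · √(π/(2a)), odd powers → 0; here √(π/(2a)) = 0.81757.
Normalization: ∫|Ψ|² dx = 0.69930.
⟨x⟩ = 0.0000 and ⟨x²⟩ = 0.075484.
(Δx)² = 0.075484 − (0.0000)² = 0.075484.

0.07548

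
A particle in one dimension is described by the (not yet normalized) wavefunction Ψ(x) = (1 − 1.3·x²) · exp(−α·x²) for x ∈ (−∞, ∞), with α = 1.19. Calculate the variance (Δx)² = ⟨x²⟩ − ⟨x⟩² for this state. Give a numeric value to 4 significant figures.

0.1489

Compute ⟨x⟩ and ⟨x²⟩ separately, then (Δx)² = ⟨x²⟩ − ⟨x⟩².
Expand each integrand as polynomial × e^(−2αx²) and use ∫x^(2j)·e^(−2αx²) dx = (2j−1)!!/(4α)^j · √(π/(2α)), odd powers → 0; here √(π/(2α)) = 1.1489.
Normalization: ∫|Ψ|² dx = 0.77844.
⟨x⟩ = 0.0000 and ⟨x²⟩ = 0.14889.
(Δx)² = 0.14889 − (0.0000)² = 0.14889.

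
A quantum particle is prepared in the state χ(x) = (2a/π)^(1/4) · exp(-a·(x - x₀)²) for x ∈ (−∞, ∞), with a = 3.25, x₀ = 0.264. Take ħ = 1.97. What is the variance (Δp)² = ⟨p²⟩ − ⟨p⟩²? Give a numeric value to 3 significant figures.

Compute ⟨p⟩ and ⟨p²⟩ separately; (Δp)² = ⟨p²⟩ − ⟨p⟩².
Gaussian moments (u = x − x₀): ∫u^(2j)·e^(−2au²) du = (2j−1)!!/(4a)^j · √(π/(2a)), odd powers integrate to 0; here √(π/(2a)) = 0.69521. Derivatives: d/dx e^(−au²) = −2au·e^(−au²), d²/dx² e^(−au²) = (4a²u² − 2a)·e^(−au²).
⟨p⟩ = 0.0000 and ⟨p²⟩ = 12.613.
(Δp)² = 12.613 − (0.0000)² = 12.613.

12.6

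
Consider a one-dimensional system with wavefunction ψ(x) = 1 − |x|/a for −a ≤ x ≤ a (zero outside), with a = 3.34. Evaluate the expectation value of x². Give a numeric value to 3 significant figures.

1.12

⟨x²⟩ = ∫ x²·|ψ|² dx / ∫|ψ|² dx (integrals over the domain).
ψ is even, so ∫ over [−a, a] = 2∫₀ᵃ with ψ = 1 − x/a there: ∫₀ᵃ (1 − x/a)² dx = a/3, ∫₀ᵃ x²(1 − x/a)² dx = a³/30, ∫₀ᵃ x⁴(1 − x/a)² dx = a⁵/105.
State is unnormalized: ∫|ψ|² dx = 2.2267, and ∫ψ*·x²·ψ dx = 2.4840, so ⟨x²⟩ = 2.4840 / 2.2267.
⟨x²⟩ = 1.1156.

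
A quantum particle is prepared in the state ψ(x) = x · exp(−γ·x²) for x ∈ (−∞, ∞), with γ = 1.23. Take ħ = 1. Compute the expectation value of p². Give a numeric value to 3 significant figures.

p² ψ = −ħ² d²ψ/dx²; ⟨p²⟩ = −ħ² ∫ ψ*·ψ'' dx / ∫|ψ|² dx.
Expand each integrand as polynomial × e^(−2γx²) and use ∫x^(2j)·e^(−2γx²) dx = (2j−1)!!/(4γ)^j · √(π/(2γ)), odd powers → 0; here √(π/(2γ)) = 1.1301. Differentiate with the product rule, d/dx e^(−γx²) = −2γx·e^(−γx²).
State is unnormalized: ∫|ψ|² dx = 0.22969, and ∫ψ*·(−ħ² ψ'') dx = 0.84756, so ⟨p²⟩ = 0.84756 / 0.22969.
⟨p²⟩ = 3.6900.

3.69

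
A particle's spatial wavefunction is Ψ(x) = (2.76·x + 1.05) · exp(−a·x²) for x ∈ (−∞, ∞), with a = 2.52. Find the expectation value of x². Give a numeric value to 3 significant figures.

0.180

⟨x²⟩ = ∫ x²·|Ψ|² dx / ∫|Ψ|² dx (integrals over the domain).
Expand each integrand as polynomial × e^(−2ax²) and use ∫x^(2j)·e^(−2ax²) dx = (2j−1)!!/(4a)^j · √(π/(2a)), odd powers → 0; here √(π/(2a)) = 0.78951.
State is unnormalized: ∫|Ψ|² dx = 1.4671, and ∫Ψ*·x²·Ψ dx = 0.26393, so ⟨x²⟩ = 0.26393 / 1.4671.
⟨x²⟩ = 0.17990.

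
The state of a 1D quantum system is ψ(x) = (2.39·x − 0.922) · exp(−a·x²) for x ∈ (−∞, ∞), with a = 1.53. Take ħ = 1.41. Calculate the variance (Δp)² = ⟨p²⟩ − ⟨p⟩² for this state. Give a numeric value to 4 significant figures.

6.226

Compute ⟨p⟩ and ⟨p²⟩ separately; (Δp)² = ⟨p²⟩ − ⟨p⟩².
Expand each integrand as polynomial × e^(−2ax²) and use ∫x^(2j)·e^(−2ax²) dx = (2j−1)!!/(4a)^j · √(π/(2a)), odd powers → 0; here √(π/(2a)) = 1.0132. Differentiate with the product rule, d/dx e^(−ax²) = −2ax·e^(−ax²).
Normalization: ∫|ψ|² dx = 1.8071.
⟨p⟩ = 0.0000 and ⟨p²⟩ = 6.2256.
(Δp)² = 6.2256 − (0.0000)² = 6.2256.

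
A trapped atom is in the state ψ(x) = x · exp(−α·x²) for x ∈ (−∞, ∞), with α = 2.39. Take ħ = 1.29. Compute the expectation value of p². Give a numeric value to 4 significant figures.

11.93

p² ψ = −ħ² d²ψ/dx²; ⟨p²⟩ = −ħ² ∫ ψ*·ψ'' dx / ∫|ψ|² dx.
Expand each integrand as polynomial × e^(−2αx²) and use ∫x^(2j)·e^(−2αx²) dx = (2j−1)!!/(4α)^j · √(π/(2α)), odd powers → 0; here √(π/(2α)) = 0.81070. Differentiate with the product rule, d/dx e^(−αx²) = −2αx·e^(−αx²).
State is unnormalized: ∫|ψ|² dx = 0.084801, and ∫ψ*·(−ħ² ψ'') dx = 1.0118, so ⟨p²⟩ = 1.0118 / 0.084801.
⟨p²⟩ = 11.932.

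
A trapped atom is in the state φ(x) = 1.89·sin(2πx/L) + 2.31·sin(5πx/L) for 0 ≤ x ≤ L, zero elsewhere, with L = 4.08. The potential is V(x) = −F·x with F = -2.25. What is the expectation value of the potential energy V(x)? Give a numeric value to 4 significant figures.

4.425

⟨V⟩ = ∫ V(x)·|φ|² dx / ∫|φ|² dx.
On 0 ≤ x ≤ L (j ≠ l): ∫sin²(jπx/L) dx = L/2, ∫sin(jπx/L)·sin(lπx/L) dx = 0; diagonal moments ∫x·sin²(jπx/L) dx = L²/4, ∫x²·sin²(jπx/L) dx = L³·(1/6 − 1/(4j²π²)); cross terms ∫x·sin(jπx/L)·sin(lπx/L) dx = 0 for j + l even and −4jlL²/(π²(j² − l²)²) for j + l odd, ∫x²·sin(jπx/L)·sin(lπx/L) dx = (−1)^(j+l)·4jlL³/(π²(j² − l²)²); higher powers the same way via product-to-sum and parts.
State is unnormalized: ∫|φ|² dx = 18.173, and ∫φ*·V(x)·φ dx = 80.407, so ⟨V⟩ = 80.407 / 18.173.
⟨V⟩ = 4.4246.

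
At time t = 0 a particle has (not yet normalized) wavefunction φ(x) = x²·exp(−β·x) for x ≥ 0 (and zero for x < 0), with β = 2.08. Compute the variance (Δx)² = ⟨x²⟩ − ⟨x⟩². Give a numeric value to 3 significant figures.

0.289

Compute ⟨x⟩ and ⟨x²⟩ separately, then (Δx)² = ⟨x²⟩ − ⟨x⟩².
Every integrand reduces to terms xʲ·e^(−2βx) on [0, ∞); use ∫₀^∞ xʲ·e^(−2βx) dx = j!/(2β)^(j+1).
Normalization: ∫|φ|² dx = 0.019264.
⟨x⟩ = 1.2019 and ⟨x²⟩ = 1.7335.
(Δx)² = 1.7335 − (1.2019)² = 0.28892.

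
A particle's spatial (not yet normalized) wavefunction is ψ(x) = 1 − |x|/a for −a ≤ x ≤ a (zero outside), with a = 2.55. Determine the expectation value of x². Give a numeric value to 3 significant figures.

0.650

⟨x²⟩ = ∫ x²·|ψ|² dx / ∫|ψ|² dx (integrals over the domain).
ψ is even, so ∫ over [−a, a] = 2∫₀ᵃ with ψ = 1 − x/a there: ∫₀ᵃ (1 − x/a)² dx = a/3, ∫₀ᵃ x²(1 − x/a)² dx = a³/30, ∫₀ᵃ x⁴(1 − x/a)² dx = a⁵/105.
State is unnormalized: ∫|ψ|² dx = 1.7000, and ∫ψ*·x²·ψ dx = 1.1054, so ⟨x²⟩ = 1.1054 / 1.7000.
⟨x²⟩ = 0.65025.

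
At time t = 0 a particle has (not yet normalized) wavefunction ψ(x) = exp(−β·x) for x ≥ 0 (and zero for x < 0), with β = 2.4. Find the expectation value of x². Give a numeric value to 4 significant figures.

⟨x²⟩ = ∫ x²·|ψ|² dx / ∫|ψ|² dx (integrals over the domain).
Every integrand reduces to terms xʲ·e^(−2βx) on [0, ∞); use ∫₀^∞ xʲ·e^(−2βx) dx = j!/(2β)^(j+1).
State is unnormalized: ∫|ψ|² dx = 0.20833, and ∫ψ*·x²·ψ dx = 0.018084, so ⟨x²⟩ = 0.018084 / 0.20833.
⟨x²⟩ = 0.086806.

0.08681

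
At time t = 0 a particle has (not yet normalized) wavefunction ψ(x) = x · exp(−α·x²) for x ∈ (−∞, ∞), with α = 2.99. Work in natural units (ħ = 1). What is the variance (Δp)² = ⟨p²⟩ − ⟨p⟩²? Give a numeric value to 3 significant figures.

8.97

Compute ⟨p⟩ and ⟨p²⟩ separately; (Δp)² = ⟨p²⟩ − ⟨p⟩².
Expand each integrand as polynomial × e^(−2αx²) and use ∫x^(2j)·e^(−2αx²) dx = (2j−1)!!/(4α)^j · √(π/(2α)), odd powers → 0; here √(π/(2α)) = 0.72481. Differentiate with the product rule, d/dx e^(−αx²) = −2αx·e^(−αx²).
Normalization: ∫|ψ|² dx = 0.060603.
⟨p⟩ = 0.0000 and ⟨p²⟩ = 8.9700.
(Δp)² = 8.9700 − (0.0000)² = 8.9700.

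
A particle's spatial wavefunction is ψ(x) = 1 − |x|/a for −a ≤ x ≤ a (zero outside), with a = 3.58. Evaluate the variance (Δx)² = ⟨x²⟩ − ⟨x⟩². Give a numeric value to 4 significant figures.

Compute ⟨x⟩ and ⟨x²⟩ separately, then (Δx)² = ⟨x²⟩ − ⟨x⟩².
ψ is even, so ∫ over [−a, a] = 2∫₀ᵃ with ψ = 1 − x/a there: ∫₀ᵃ (1 − x/a)² dx = a/3, ∫₀ᵃ x²(1 − x/a)² dx = a³/30, ∫₀ᵃ x⁴(1 − x/a)² dx = a⁵/105.
Normalization: ∫|ψ|² dx = 2.3867.
⟨x⟩ = 0.0000 and ⟨x²⟩ = 1.2816.
(Δx)² = 1.2816 − (0.0000)² = 1.2816.

1.282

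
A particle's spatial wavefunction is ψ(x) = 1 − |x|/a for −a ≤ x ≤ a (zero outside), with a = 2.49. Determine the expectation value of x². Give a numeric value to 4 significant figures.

0.6200

⟨x²⟩ = ∫ x²·|ψ|² dx / ∫|ψ|² dx (integrals over the domain).
ψ is even, so ∫ over [−a, a] = 2∫₀ᵃ with ψ = 1 − x/a there: ∫₀ᵃ (1 − x/a)² dx = a/3, ∫₀ᵃ x²(1 − x/a)² dx = a³/30, ∫₀ᵃ x⁴(1 − x/a)² dx = a⁵/105.
State is unnormalized: ∫|ψ|² dx = 1.6600, and ∫ψ*·x²·ψ dx = 1.0292, so ⟨x²⟩ = 1.0292 / 1.6600.
⟨x²⟩ = 0.62001.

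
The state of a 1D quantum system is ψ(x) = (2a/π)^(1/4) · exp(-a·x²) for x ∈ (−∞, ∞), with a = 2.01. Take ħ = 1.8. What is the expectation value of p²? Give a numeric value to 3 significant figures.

6.51

p² ψ = −ħ² d²ψ/dx²; ⟨p²⟩ = −ħ² ∫ ψ*·ψ'' dx.
Gaussian moments: ∫x^(2j)·e^(−2ax²) dx = (2j−1)!!/(4a)^j · √(π/(2a)), odd powers integrate to 0; here √(π/(2a)) = 0.88402. Derivatives: d/dx e^(−ax²) = −2ax·e^(−ax²), d²/dx² e^(−ax²) = (4a²x² − 2a)·e^(−ax²).
⟨p²⟩ = 6.5124.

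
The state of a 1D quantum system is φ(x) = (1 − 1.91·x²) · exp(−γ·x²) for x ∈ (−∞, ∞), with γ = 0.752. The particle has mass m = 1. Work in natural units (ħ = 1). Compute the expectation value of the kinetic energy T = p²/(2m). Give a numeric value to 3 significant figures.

T = −(ħ²/2m) d²/dx², so ⟨T⟩ = −(ħ²/2m) ∫ φ*·φ'' dx / ∫|φ|² dx; with m = 1.
Expand each integrand as polynomial × e^(−2γx²) and use ∫x^(2j)·e^(−2γx²) dx = (2j−1)!!/(4γ)^j · √(π/(2γ)), odd powers → 0; here √(π/(2γ)) = 1.4453. Differentiate with the product rule, d/dx e^(−γx²) = −2γx·e^(−γx²).
State is unnormalized: ∫|φ|² dx = 1.3580, and ∫φ*·(−ħ²/2m · φ'') dx = 2.7673, so ⟨T⟩ = 2.7673 / 1.3580.
⟨T⟩ = 2.0377.

2.04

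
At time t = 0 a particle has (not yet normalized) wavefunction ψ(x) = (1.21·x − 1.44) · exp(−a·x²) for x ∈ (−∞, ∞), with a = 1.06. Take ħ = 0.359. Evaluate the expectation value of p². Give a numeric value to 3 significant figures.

p² ψ = −ħ² d²ψ/dx²; ⟨p²⟩ = −ħ² ∫ ψ*·ψ'' dx / ∫|ψ|² dx.
Expand each integrand as polynomial × e^(−2ax²) and use ∫x^(2j)·e^(−2ax²) dx = (2j−1)!!/(4a)^j · √(π/(2a)), odd powers → 0; here √(π/(2a)) = 1.2173. Differentiate with the product rule, d/dx e^(−ax²) = −2ax·e^(−ax²).
State is unnormalized: ∫|ψ|² dx = 2.9446, and ∫ψ*·(−ħ² ψ'') dx = 0.51712, so ⟨p²⟩ = 0.51712 / 2.9446.
⟨p²⟩ = 0.17562.

0.176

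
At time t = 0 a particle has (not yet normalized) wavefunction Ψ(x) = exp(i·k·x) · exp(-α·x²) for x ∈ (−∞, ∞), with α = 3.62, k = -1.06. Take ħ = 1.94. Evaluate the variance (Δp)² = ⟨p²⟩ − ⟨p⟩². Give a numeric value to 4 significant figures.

Compute ⟨p⟩ and ⟨p²⟩ separately; (Δp)² = ⟨p²⟩ − ⟨p⟩².
Gaussian moments: ∫x^(2j)·e^(−2αx²) dx = (2j−1)!!/(4α)^j · √(π/(2α)), odd powers integrate to 0; here √(π/(2α)) = 0.65873. Derivatives: Ψ′ = (ik − 2αx)·Ψ, Ψ″ = ((ik − 2αx)² − 2α)·Ψ; the odd-in-x pieces drop out.
Normalization: ∫|Ψ|² dx = 0.65873.
⟨p⟩ = -2.0564 and ⟨p²⟩ = 17.853.
(Δp)² = 17.853 − (-2.0564)² = 13.624.

13.62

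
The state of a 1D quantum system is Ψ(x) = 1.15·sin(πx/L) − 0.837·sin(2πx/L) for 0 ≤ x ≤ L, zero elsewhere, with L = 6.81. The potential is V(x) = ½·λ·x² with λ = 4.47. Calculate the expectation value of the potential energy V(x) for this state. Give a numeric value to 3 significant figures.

⟨V⟩ = ∫ V(x)·|Ψ|² dx / ∫|Ψ|² dx.
On 0 ≤ x ≤ L (j ≠ l): ∫sin²(jπx/L) dx = L/2, ∫sin(jπx/L)·sin(lπx/L) dx = 0; diagonal moments ∫x·sin²(jπx/L) dx = L²/4, ∫x²·sin²(jπx/L) dx = L³·(1/6 − 1/(4j²π²)); cross terms ∫x·sin(jπx/L)·sin(lπx/L) dx = 0 for j + l even and −4jlL²/(π²(j² − l²)²) for j + l odd, ∫x²·sin(jπx/L)·sin(lπx/L) dx = (−1)^(j+l)·4jlL³/(π²(j² − l²)²); higher powers the same way via product-to-sum and parts.
State is unnormalized: ∫|Ψ|² dx = 6.8885, and ∫Ψ*·V(x)·Ψ dx = 333.61, so ⟨V⟩ = 333.61 / 6.8885.
⟨V⟩ = 48.429.

48.4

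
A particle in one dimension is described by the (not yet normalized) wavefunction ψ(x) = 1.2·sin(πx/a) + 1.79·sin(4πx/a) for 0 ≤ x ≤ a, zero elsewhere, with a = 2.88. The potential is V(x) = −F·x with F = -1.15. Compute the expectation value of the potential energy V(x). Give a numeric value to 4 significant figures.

⟨V⟩ = ∫ V(x)·|ψ|² dx / ∫|ψ|² dx.
On 0 ≤ x ≤ a (j ≠ l): ∫sin²(jπx/a) dx = a/2, ∫sin(jπx/a)·sin(lπx/a) dx = 0; diagonal moments ∫x·sin²(jπx/a) dx = a²/4, ∫x²·sin²(jπx/a) dx = a³·(1/6 − 1/(4j²π²)); cross terms ∫x·sin(jπx/a)·sin(lπx/a) dx = 0 for j + l even and −4jla²/(π²(j² − l²)²) for j + l odd, ∫x²·sin(jπx/a)·sin(lπx/a) dx = (−1)^(j+l)·4jla³/(π²(j² − l²)²); higher powers the same way via product-to-sum and parts.
State is unnormalized: ∫|ψ|² dx = 6.6875, and ∫ψ*·V(x)·ψ dx = 10.779, so ⟨V⟩ = 10.779 / 6.6875.
⟨V⟩ = 1.6119.

1.612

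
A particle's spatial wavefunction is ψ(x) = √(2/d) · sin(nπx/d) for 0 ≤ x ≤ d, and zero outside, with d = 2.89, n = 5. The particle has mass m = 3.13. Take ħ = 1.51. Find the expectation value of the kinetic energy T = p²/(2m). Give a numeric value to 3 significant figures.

T = −(ħ²/2m) d²/dx², so ⟨T⟩ = −(ħ²/2m) ∫ ψ*·ψ'' dx; with m = 3.13.
d/dx sin(nπx/d) = (nπ/d)·cos(nπx/d) and d²/dx² sin(nπx/d) = −(nπ/d)²·sin(nπx/d); on 0 ≤ x ≤ d, ∫sin²(nπx/d) dx = d/2 and ∫sin(nπx/d)·cos(nπx/d) dx = 0.
⟨T⟩ = 10.760.

10.8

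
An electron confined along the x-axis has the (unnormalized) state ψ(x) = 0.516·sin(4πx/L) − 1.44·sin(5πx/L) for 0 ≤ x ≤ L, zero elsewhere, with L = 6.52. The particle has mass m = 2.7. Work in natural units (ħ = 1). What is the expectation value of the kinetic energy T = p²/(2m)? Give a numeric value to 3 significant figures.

T = −(ħ²/2m) d²/dx², so ⟨T⟩ = −(ħ²/2m) ∫ ψ*·ψ'' dx / ∫|ψ|² dx; with m = 2.7.
d²/dx² sin(jπx/L) = −(jπ/L)²·sin(jπx/L); on 0 ≤ x ≤ L, ∫sin²(jπx/L) dx = L/2 and ∫sin(jπx/L)·sin(lπx/L) dx = 0 for j ≠ l, so only diagonal terms survive in ∫|ψ|² and ∫ψ·ψ″; ∫ψ·ψ′ dx = [ψ²/2] between the walls = 0.
State is unnormalized: ∫|ψ|² dx = 7.6279, and ∫ψ*·(−ħ²/2m · ψ'') dx = 7.8631, so ⟨T⟩ = 7.8631 / 7.6279.
⟨T⟩ = 1.0308.

1.03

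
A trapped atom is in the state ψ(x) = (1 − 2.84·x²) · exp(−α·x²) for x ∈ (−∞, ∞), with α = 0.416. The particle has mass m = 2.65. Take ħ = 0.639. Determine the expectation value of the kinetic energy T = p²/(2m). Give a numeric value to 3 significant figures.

T = −(ħ²/2m) d²/dx², so ⟨T⟩ = −(ħ²/2m) ∫ ψ*·ψ'' dx / ∫|ψ|² dx; with m = 2.65.
Expand each integrand as polynomial × e^(−2αx²) and use ∫x^(2j)·e^(−2αx²) dx = (2j−1)!!/(4α)^j · √(π/(2α)), odd powers → 0; here √(π/(2α)) = 1.9432. Differentiate with the product rule, d/dx e^(−αx²) = −2αx·e^(−αx²).
State is unnormalized: ∫|ψ|² dx = 12.291, and ∫ψ*·(−ħ²/2m · ψ'') dx = 1.5447, so ⟨T⟩ = 1.5447 / 12.291.
⟨T⟩ = 0.12568.

0.126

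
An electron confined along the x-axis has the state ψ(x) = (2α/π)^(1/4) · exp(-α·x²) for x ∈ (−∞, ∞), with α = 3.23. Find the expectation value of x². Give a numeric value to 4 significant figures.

⟨x²⟩ = ∫ x²·|ψ|² dx (integrals over the domain).
Gaussian moments: ∫x^(2j)·e^(−2αx²) dx = (2j−1)!!/(4α)^j · √(π/(2α)), odd powers integrate to 0; here √(π/(2α)) = 0.69736.
⟨x²⟩ = 0.077399.

0.07740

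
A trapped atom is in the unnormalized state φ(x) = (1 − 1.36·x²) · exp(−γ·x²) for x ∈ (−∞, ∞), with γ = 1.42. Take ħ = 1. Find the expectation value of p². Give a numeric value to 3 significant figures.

p² φ = −ħ² d²φ/dx²; ⟨p²⟩ = −ħ² ∫ φ*·φ'' dx / ∫|φ|² dx.
Expand each integrand as polynomial × e^(−2γx²) and use ∫x^(2j)·e^(−2γx²) dx = (2j−1)!!/(4γ)^j · √(π/(2γ)), odd powers → 0; here √(π/(2γ)) = 1.0518. Differentiate with the product rule, d/dx e^(−γx²) = −2γx·e^(−γx²).
State is unnormalized: ∫|φ|² dx = 0.72899, and ∫φ*·(−ħ² φ'') dx = 2.8080, so ⟨p²⟩ = 2.8080 / 0.72899.
⟨p²⟩ = 3.8520.

3.85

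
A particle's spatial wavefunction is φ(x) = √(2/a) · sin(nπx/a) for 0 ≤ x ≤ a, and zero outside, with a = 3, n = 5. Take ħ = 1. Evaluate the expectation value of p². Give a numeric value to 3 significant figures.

27.4

p² φ = −ħ² d²φ/dx²; ⟨p²⟩ = −ħ² ∫ φ*·φ'' dx.
d/dx sin(nπx/a) = (nπ/a)·cos(nπx/a) and d²/dx² sin(nπx/a) = −(nπ/a)²·sin(nπx/a); on 0 ≤ x ≤ a, ∫sin²(nπx/a) dx = a/2 and ∫sin(nπx/a)·cos(nπx/a) dx = 0.
⟨p²⟩ = 27.416.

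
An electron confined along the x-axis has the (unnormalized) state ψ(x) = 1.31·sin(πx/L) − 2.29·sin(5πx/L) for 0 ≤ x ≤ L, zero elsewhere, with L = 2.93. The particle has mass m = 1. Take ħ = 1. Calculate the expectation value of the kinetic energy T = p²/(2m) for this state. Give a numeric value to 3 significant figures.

11.0

T = −(ħ²/2m) d²/dx², so ⟨T⟩ = −(ħ²/2m) ∫ ψ*·ψ'' dx / ∫|ψ|² dx; with m = 1.
d²/dx² sin(jπx/L) = −(jπ/L)²·sin(jπx/L); on 0 ≤ x ≤ L, ∫sin²(jπx/L) dx = L/2 and ∫sin(jπx/L)·sin(lπx/L) dx = 0 for j ≠ l, so only diagonal terms survive in ∫|ψ|² and ∫ψ·ψ″; ∫ψ·ψ′ dx = [ψ²/2] between the walls = 0.
State is unnormalized: ∫|ψ|² dx = 10.197, and ∫ψ*·(−ħ²/2m · ψ'') dx = 111.85, so ⟨T⟩ = 111.85 / 10.197.
⟨T⟩ = 10.969.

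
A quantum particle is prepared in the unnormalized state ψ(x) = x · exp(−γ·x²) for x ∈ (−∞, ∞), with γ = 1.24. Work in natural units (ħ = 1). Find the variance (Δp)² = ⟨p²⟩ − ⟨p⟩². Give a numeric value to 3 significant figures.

3.72

Compute ⟨p⟩ and ⟨p²⟩ separately; (Δp)² = ⟨p²⟩ − ⟨p⟩².
Expand each integrand as polynomial × e^(−2γx²) and use ∫x^(2j)·e^(−2γx²) dx = (2j−1)!!/(4γ)^j · √(π/(2γ)), odd powers → 0; here √(π/(2γ)) = 1.1255. Differentiate with the product rule, d/dx e^(−γx²) = −2γx·e^(−γx²).
Normalization: ∫|ψ|² dx = 0.22692.
⟨p⟩ = 0.0000 and ⟨p²⟩ = 3.7200.
(Δp)² = 3.7200 − (0.0000)² = 3.7200.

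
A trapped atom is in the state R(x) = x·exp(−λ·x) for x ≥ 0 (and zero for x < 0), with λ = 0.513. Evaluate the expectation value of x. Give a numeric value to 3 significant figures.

2.92

⟨x⟩ = ∫ x·|R|² dx / ∫|R|² dx (integrals over the domain).
Every integrand reduces to terms xʲ·e^(−2λx) on [0, ∞); use ∫₀^∞ xʲ·e^(−2λx) dx = j!/(2λ)^(j+1).
State is unnormalized: ∫|R|² dx = 1.8518, and ∫R*·x·R dx = 5.4145, so ⟨x⟩ = 5.4145 / 1.8518.
⟨x⟩ = 2.9240.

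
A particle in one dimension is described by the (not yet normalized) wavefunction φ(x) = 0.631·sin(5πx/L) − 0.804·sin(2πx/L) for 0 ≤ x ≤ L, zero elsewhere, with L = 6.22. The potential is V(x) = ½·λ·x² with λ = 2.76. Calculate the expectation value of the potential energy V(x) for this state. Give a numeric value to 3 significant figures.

⟨V⟩ = ∫ V(x)·|φ|² dx / ∫|φ|² dx.
On 0 ≤ x ≤ L (j ≠ l): ∫sin²(jπx/L) dx = L/2, ∫sin(jπx/L)·sin(lπx/L) dx = 0; diagonal moments ∫x·sin²(jπx/L) dx = L²/4, ∫x²·sin²(jπx/L) dx = L³·(1/6 − 1/(4j²π²)); cross terms ∫x·sin(jπx/L)·sin(lπx/L) dx = 0 for j + l even and −4jlL²/(π²(j² − l²)²) for j + l odd, ∫x²·sin(jπx/L)·sin(lπx/L) dx = (−1)^(j+l)·4jlL³/(π²(j² − l²)²); higher powers the same way via product-to-sum and parts.
State is unnormalized: ∫|φ|² dx = 3.2486, and ∫φ*·V(x)·φ dx = 59.418, so ⟨V⟩ = 59.418 / 3.2486.
⟨V⟩ = 18.290.

18.3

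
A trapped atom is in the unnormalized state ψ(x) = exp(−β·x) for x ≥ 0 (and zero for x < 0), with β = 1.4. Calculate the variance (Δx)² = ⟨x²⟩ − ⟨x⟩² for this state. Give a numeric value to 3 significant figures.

0.128

Compute ⟨x⟩ and ⟨x²⟩ separately, then (Δx)² = ⟨x²⟩ − ⟨x⟩².
Every integrand reduces to terms xʲ·e^(−2βx) on [0, ∞); use ∫₀^∞ xʲ·e^(−2βx) dx = j!/(2β)^(j+1).
Normalization: ∫|ψ|² dx = 0.35714.
⟨x⟩ = 0.35714 and ⟨x²⟩ = 0.25510.
(Δx)² = 0.25510 − (0.35714)² = 0.12755.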